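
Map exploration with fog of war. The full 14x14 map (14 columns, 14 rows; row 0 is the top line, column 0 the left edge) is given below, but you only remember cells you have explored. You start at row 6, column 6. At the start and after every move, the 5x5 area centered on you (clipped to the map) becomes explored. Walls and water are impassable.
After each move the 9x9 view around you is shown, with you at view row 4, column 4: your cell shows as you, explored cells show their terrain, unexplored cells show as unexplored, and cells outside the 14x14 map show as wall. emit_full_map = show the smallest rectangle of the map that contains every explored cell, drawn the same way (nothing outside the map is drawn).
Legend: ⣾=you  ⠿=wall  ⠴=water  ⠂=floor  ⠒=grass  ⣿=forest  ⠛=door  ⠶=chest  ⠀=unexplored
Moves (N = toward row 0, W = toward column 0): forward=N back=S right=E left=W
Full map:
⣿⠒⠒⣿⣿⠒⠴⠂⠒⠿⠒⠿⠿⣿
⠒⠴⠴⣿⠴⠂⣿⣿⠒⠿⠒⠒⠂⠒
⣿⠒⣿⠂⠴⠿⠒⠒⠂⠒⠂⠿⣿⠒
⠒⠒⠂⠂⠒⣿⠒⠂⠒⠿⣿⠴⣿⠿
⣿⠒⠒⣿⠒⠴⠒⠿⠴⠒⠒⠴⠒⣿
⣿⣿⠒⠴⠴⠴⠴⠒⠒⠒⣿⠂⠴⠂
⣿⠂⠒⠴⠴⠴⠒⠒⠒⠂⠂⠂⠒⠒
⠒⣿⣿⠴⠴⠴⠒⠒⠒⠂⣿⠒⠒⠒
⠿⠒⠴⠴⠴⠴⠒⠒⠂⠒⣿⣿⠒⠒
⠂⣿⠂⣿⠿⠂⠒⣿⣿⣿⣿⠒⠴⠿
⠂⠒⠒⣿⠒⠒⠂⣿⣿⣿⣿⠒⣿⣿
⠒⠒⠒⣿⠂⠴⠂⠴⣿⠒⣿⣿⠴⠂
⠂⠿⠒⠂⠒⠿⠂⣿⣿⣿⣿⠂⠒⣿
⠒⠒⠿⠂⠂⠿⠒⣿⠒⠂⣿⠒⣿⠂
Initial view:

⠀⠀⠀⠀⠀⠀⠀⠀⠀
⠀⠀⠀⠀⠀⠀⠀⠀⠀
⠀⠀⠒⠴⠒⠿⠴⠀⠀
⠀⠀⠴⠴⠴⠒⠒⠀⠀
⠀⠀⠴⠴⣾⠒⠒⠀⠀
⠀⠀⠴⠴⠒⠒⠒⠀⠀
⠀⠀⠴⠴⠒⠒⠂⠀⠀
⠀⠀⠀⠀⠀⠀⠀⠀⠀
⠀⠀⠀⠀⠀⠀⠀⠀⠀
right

⠀⠀⠀⠀⠀⠀⠀⠀⠀
⠀⠀⠀⠀⠀⠀⠀⠀⠀
⠀⠒⠴⠒⠿⠴⠒⠀⠀
⠀⠴⠴⠴⠒⠒⠒⠀⠀
⠀⠴⠴⠒⣾⠒⠂⠀⠀
⠀⠴⠴⠒⠒⠒⠂⠀⠀
⠀⠴⠴⠒⠒⠂⠒⠀⠀
⠀⠀⠀⠀⠀⠀⠀⠀⠀
⠀⠀⠀⠀⠀⠀⠀⠀⠀

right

⠀⠀⠀⠀⠀⠀⠀⠀⠀
⠀⠀⠀⠀⠀⠀⠀⠀⠀
⠒⠴⠒⠿⠴⠒⠒⠀⠀
⠴⠴⠴⠒⠒⠒⣿⠀⠀
⠴⠴⠒⠒⣾⠂⠂⠀⠀
⠴⠴⠒⠒⠒⠂⣿⠀⠀
⠴⠴⠒⠒⠂⠒⣿⠀⠀
⠀⠀⠀⠀⠀⠀⠀⠀⠀
⠀⠀⠀⠀⠀⠀⠀⠀⠀

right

⠀⠀⠀⠀⠀⠀⠀⠀⠀
⠀⠀⠀⠀⠀⠀⠀⠀⠀
⠴⠒⠿⠴⠒⠒⠴⠀⠀
⠴⠴⠒⠒⠒⣿⠂⠀⠀
⠴⠒⠒⠒⣾⠂⠂⠀⠀
⠴⠒⠒⠒⠂⣿⠒⠀⠀
⠴⠒⠒⠂⠒⣿⣿⠀⠀
⠀⠀⠀⠀⠀⠀⠀⠀⠀
⠀⠀⠀⠀⠀⠀⠀⠀⠀

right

⠀⠀⠀⠀⠀⠀⠀⠀⠿
⠀⠀⠀⠀⠀⠀⠀⠀⠿
⠒⠿⠴⠒⠒⠴⠒⠀⠿
⠴⠒⠒⠒⣿⠂⠴⠀⠿
⠒⠒⠒⠂⣾⠂⠒⠀⠿
⠒⠒⠒⠂⣿⠒⠒⠀⠿
⠒⠒⠂⠒⣿⣿⠒⠀⠿
⠀⠀⠀⠀⠀⠀⠀⠀⠿
⠀⠀⠀⠀⠀⠀⠀⠀⠿

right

⠀⠀⠀⠀⠀⠀⠀⠿⠿
⠀⠀⠀⠀⠀⠀⠀⠿⠿
⠿⠴⠒⠒⠴⠒⣿⠿⠿
⠒⠒⠒⣿⠂⠴⠂⠿⠿
⠒⠒⠂⠂⣾⠒⠒⠿⠿
⠒⠒⠂⣿⠒⠒⠒⠿⠿
⠒⠂⠒⣿⣿⠒⠒⠿⠿
⠀⠀⠀⠀⠀⠀⠀⠿⠿
⠀⠀⠀⠀⠀⠀⠀⠿⠿

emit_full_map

⠒⠴⠒⠿⠴⠒⠒⠴⠒⣿
⠴⠴⠴⠒⠒⠒⣿⠂⠴⠂
⠴⠴⠒⠒⠒⠂⠂⣾⠒⠒
⠴⠴⠒⠒⠒⠂⣿⠒⠒⠒
⠴⠴⠒⠒⠂⠒⣿⣿⠒⠒

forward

⠀⠀⠀⠀⠀⠀⠀⠿⠿
⠀⠀⠀⠀⠀⠀⠀⠿⠿
⠀⠀⠿⣿⠴⣿⠿⠿⠿
⠿⠴⠒⠒⠴⠒⣿⠿⠿
⠒⠒⠒⣿⣾⠴⠂⠿⠿
⠒⠒⠂⠂⠂⠒⠒⠿⠿
⠒⠒⠂⣿⠒⠒⠒⠿⠿
⠒⠂⠒⣿⣿⠒⠒⠿⠿
⠀⠀⠀⠀⠀⠀⠀⠿⠿

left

⠀⠀⠀⠀⠀⠀⠀⠀⠿
⠀⠀⠀⠀⠀⠀⠀⠀⠿
⠀⠀⠒⠿⣿⠴⣿⠿⠿
⠒⠿⠴⠒⠒⠴⠒⣿⠿
⠴⠒⠒⠒⣾⠂⠴⠂⠿
⠒⠒⠒⠂⠂⠂⠒⠒⠿
⠒⠒⠒⠂⣿⠒⠒⠒⠿
⠒⠒⠂⠒⣿⣿⠒⠒⠿
⠀⠀⠀⠀⠀⠀⠀⠀⠿

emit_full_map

⠀⠀⠀⠀⠒⠿⣿⠴⣿⠿
⠒⠴⠒⠿⠴⠒⠒⠴⠒⣿
⠴⠴⠴⠒⠒⠒⣾⠂⠴⠂
⠴⠴⠒⠒⠒⠂⠂⠂⠒⠒
⠴⠴⠒⠒⠒⠂⣿⠒⠒⠒
⠴⠴⠒⠒⠂⠒⣿⣿⠒⠒


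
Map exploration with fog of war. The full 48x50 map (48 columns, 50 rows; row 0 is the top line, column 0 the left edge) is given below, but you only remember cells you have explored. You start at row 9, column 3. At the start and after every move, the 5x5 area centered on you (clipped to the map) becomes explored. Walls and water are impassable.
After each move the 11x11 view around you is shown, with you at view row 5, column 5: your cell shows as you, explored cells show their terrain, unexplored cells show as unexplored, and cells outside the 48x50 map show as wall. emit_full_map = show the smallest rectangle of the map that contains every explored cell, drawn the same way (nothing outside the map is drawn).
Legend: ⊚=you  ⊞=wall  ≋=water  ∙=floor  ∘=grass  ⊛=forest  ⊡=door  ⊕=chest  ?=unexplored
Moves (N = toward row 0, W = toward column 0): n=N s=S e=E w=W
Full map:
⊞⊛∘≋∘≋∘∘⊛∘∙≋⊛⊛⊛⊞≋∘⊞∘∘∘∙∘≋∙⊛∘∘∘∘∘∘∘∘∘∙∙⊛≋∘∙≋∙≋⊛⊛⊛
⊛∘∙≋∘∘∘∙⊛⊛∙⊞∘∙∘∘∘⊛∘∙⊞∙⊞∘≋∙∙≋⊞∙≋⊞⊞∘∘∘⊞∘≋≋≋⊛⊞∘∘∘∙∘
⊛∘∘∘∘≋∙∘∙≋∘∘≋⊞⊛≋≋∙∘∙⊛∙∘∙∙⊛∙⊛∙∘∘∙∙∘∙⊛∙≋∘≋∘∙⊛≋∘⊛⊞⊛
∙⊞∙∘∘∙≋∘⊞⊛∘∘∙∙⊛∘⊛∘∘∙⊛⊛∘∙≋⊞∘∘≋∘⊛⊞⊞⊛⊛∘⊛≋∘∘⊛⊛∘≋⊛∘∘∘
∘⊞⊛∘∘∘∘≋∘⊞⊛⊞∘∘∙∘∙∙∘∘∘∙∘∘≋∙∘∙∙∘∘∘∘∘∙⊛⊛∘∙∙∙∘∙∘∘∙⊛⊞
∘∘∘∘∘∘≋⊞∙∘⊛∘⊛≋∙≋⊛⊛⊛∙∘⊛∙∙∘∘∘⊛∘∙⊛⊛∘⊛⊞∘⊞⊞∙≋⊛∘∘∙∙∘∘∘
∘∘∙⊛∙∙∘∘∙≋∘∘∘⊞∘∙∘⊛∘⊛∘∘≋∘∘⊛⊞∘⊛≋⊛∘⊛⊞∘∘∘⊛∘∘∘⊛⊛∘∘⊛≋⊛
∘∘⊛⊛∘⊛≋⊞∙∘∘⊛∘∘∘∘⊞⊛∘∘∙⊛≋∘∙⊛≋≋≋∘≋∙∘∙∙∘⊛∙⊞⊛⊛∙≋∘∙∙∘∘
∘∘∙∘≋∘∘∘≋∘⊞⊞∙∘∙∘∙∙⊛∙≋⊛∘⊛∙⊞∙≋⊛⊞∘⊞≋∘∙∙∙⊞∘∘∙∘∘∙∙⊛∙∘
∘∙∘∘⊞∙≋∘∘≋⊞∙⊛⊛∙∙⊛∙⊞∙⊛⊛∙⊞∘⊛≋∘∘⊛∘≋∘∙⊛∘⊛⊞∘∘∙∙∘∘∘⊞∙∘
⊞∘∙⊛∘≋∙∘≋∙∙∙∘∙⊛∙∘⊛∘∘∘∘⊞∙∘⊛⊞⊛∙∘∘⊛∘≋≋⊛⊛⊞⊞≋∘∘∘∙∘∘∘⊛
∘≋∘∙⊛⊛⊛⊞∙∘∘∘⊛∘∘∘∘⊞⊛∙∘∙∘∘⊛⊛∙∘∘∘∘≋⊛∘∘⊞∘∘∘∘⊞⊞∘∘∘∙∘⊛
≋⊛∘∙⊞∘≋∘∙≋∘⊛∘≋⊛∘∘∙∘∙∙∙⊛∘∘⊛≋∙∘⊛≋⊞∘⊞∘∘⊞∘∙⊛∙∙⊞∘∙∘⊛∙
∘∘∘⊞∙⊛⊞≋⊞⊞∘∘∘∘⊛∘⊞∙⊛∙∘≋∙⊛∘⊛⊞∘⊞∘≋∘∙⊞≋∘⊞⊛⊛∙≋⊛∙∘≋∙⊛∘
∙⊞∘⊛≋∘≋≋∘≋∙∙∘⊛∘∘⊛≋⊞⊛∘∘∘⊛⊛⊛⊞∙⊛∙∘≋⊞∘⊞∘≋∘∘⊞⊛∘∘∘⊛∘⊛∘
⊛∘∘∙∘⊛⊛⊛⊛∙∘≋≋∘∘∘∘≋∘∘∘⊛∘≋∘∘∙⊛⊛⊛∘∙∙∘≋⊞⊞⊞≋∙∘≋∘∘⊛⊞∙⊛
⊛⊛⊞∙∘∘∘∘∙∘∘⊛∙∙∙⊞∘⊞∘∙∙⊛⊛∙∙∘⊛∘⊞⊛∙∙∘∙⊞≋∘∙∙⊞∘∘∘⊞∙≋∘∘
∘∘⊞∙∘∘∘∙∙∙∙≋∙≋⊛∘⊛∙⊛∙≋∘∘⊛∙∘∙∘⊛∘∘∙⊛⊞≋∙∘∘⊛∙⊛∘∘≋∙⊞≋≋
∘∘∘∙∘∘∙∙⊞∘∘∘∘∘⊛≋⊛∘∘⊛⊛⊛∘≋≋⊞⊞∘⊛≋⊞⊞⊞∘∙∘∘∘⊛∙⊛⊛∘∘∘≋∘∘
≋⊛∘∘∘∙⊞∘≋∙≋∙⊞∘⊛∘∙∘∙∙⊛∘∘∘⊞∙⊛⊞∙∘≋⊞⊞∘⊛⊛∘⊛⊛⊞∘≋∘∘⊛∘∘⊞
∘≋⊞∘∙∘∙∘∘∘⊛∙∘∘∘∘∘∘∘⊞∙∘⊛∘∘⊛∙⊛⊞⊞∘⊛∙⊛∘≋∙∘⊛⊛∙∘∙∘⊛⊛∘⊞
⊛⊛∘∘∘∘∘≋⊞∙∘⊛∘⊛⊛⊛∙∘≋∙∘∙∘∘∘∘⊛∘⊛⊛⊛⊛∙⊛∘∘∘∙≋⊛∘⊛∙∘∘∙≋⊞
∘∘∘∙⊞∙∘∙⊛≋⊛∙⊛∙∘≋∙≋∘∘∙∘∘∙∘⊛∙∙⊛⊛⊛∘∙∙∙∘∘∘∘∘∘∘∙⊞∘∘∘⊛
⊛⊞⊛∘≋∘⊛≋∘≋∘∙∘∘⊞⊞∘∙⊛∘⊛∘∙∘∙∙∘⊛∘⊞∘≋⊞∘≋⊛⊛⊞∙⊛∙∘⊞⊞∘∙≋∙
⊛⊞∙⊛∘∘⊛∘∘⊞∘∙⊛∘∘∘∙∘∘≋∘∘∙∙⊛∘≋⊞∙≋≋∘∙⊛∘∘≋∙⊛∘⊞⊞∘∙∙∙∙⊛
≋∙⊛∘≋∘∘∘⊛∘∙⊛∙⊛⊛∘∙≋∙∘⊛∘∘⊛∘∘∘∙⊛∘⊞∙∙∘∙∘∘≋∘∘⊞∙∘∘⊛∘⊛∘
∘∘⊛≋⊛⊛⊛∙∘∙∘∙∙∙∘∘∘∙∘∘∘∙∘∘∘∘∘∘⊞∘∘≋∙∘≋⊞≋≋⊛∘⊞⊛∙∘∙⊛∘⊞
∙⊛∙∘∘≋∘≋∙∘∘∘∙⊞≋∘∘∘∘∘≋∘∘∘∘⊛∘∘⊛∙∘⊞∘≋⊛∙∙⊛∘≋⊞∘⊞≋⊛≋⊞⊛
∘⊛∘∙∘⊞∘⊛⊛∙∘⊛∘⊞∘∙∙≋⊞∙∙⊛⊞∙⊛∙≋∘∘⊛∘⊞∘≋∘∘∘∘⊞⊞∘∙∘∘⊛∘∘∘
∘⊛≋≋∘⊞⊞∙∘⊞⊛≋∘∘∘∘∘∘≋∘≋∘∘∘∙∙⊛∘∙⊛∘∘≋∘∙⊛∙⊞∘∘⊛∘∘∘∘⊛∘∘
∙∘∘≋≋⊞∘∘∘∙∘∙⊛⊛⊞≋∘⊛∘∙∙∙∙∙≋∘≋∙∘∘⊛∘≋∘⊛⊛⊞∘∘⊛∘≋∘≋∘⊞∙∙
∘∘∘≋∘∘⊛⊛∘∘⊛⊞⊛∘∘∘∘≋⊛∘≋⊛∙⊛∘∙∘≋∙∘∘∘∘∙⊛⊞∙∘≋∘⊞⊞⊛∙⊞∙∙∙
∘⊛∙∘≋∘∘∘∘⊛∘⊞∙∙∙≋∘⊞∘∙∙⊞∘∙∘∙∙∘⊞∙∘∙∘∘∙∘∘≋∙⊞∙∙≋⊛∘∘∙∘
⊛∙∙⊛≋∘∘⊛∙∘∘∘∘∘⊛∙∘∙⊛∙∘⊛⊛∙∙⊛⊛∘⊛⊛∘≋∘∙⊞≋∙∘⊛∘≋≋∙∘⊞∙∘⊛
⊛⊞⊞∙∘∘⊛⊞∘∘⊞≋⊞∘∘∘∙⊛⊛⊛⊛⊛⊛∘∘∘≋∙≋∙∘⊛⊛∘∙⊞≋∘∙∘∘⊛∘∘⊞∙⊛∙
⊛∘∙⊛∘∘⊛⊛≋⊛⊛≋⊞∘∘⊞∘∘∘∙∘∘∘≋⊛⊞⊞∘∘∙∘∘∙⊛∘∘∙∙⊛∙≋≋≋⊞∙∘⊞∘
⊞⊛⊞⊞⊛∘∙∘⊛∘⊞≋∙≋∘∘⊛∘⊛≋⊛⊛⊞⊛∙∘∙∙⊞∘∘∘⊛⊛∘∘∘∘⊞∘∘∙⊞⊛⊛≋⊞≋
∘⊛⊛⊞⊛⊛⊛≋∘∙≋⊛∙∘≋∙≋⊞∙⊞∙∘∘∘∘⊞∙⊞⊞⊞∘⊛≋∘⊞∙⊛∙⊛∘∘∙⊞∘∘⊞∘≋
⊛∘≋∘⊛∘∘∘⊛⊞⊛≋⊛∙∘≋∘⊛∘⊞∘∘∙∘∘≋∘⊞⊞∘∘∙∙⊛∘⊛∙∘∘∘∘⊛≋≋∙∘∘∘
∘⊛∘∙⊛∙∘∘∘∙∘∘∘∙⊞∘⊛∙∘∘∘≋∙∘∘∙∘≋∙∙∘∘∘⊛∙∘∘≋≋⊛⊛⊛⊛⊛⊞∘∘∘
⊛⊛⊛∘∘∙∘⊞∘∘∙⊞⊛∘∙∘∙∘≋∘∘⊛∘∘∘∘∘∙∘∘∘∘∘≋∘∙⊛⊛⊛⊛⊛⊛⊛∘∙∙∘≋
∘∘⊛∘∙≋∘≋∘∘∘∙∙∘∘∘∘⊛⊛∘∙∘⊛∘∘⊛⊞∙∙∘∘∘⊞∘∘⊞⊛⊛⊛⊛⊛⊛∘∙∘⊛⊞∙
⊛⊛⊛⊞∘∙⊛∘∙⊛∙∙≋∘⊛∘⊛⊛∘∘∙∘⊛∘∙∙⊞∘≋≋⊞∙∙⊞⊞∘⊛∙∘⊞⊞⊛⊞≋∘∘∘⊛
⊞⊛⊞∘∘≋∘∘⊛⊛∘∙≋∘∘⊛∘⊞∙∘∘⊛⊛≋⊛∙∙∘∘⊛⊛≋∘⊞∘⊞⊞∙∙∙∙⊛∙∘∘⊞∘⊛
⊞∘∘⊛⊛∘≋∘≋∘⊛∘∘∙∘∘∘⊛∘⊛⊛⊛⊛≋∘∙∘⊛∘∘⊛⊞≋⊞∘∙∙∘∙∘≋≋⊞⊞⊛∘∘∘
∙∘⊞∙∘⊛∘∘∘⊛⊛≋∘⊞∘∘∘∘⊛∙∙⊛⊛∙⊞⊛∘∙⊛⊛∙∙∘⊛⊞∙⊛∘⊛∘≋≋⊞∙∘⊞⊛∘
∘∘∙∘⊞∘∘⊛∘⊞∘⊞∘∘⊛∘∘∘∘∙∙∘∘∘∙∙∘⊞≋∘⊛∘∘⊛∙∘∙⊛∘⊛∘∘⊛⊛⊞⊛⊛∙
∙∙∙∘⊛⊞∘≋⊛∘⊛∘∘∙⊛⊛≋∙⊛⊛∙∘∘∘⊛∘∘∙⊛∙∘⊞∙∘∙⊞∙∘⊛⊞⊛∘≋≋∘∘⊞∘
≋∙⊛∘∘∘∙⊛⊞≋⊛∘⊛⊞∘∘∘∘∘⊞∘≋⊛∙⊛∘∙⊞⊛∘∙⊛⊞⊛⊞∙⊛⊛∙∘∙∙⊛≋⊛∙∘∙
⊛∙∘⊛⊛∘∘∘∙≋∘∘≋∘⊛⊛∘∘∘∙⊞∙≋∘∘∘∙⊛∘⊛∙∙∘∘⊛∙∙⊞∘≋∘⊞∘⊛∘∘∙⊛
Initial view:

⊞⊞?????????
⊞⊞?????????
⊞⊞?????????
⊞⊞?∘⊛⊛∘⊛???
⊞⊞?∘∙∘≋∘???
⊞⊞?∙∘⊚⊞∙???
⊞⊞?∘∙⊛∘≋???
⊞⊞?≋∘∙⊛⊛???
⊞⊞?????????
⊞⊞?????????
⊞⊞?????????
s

⊞⊞?????????
⊞⊞?????????
⊞⊞?∘⊛⊛∘⊛???
⊞⊞?∘∙∘≋∘???
⊞⊞?∙∘∘⊞∙???
⊞⊞?∘∙⊚∘≋???
⊞⊞?≋∘∙⊛⊛???
⊞⊞?⊛∘∙⊞∘???
⊞⊞?????????
⊞⊞?????????
⊞⊞?????????

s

⊞⊞?????????
⊞⊞?∘⊛⊛∘⊛???
⊞⊞?∘∙∘≋∘???
⊞⊞?∙∘∘⊞∙???
⊞⊞?∘∙⊛∘≋???
⊞⊞?≋∘⊚⊛⊛???
⊞⊞?⊛∘∙⊞∘???
⊞⊞?∘∘⊞∙⊛???
⊞⊞?????????
⊞⊞?????????
⊞⊞?????????

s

⊞⊞?∘⊛⊛∘⊛???
⊞⊞?∘∙∘≋∘???
⊞⊞?∙∘∘⊞∙???
⊞⊞?∘∙⊛∘≋???
⊞⊞?≋∘∙⊛⊛???
⊞⊞?⊛∘⊚⊞∘???
⊞⊞?∘∘⊞∙⊛???
⊞⊞?⊞∘⊛≋∘???
⊞⊞?????????
⊞⊞?????????
⊞⊞?????????

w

⊞⊞⊞?∘⊛⊛∘⊛??
⊞⊞⊞?∘∙∘≋∘??
⊞⊞⊞?∙∘∘⊞∙??
⊞⊞⊞⊞∘∙⊛∘≋??
⊞⊞⊞∘≋∘∙⊛⊛??
⊞⊞⊞≋⊛⊚∙⊞∘??
⊞⊞⊞∘∘∘⊞∙⊛??
⊞⊞⊞∙⊞∘⊛≋∘??
⊞⊞⊞????????
⊞⊞⊞????????
⊞⊞⊞????????

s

⊞⊞⊞?∘∙∘≋∘??
⊞⊞⊞?∙∘∘⊞∙??
⊞⊞⊞⊞∘∙⊛∘≋??
⊞⊞⊞∘≋∘∙⊛⊛??
⊞⊞⊞≋⊛∘∙⊞∘??
⊞⊞⊞∘∘⊚⊞∙⊛??
⊞⊞⊞∙⊞∘⊛≋∘??
⊞⊞⊞⊛∘∘∙∘???
⊞⊞⊞????????
⊞⊞⊞????????
⊞⊞⊞????????

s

⊞⊞⊞?∙∘∘⊞∙??
⊞⊞⊞⊞∘∙⊛∘≋??
⊞⊞⊞∘≋∘∙⊛⊛??
⊞⊞⊞≋⊛∘∙⊞∘??
⊞⊞⊞∘∘∘⊞∙⊛??
⊞⊞⊞∙⊞⊚⊛≋∘??
⊞⊞⊞⊛∘∘∙∘???
⊞⊞⊞⊛⊛⊞∙∘???
⊞⊞⊞????????
⊞⊞⊞????????
⊞⊞⊞????????

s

⊞⊞⊞⊞∘∙⊛∘≋??
⊞⊞⊞∘≋∘∙⊛⊛??
⊞⊞⊞≋⊛∘∙⊞∘??
⊞⊞⊞∘∘∘⊞∙⊛??
⊞⊞⊞∙⊞∘⊛≋∘??
⊞⊞⊞⊛∘⊚∙∘???
⊞⊞⊞⊛⊛⊞∙∘???
⊞⊞⊞∘∘⊞∙∘???
⊞⊞⊞????????
⊞⊞⊞????????
⊞⊞⊞????????

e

⊞⊞⊞∘∙⊛∘≋???
⊞⊞∘≋∘∙⊛⊛???
⊞⊞≋⊛∘∙⊞∘???
⊞⊞∘∘∘⊞∙⊛???
⊞⊞∙⊞∘⊛≋∘???
⊞⊞⊛∘∘⊚∘⊛???
⊞⊞⊛⊛⊞∙∘∘???
⊞⊞∘∘⊞∙∘∘???
⊞⊞?????????
⊞⊞?????????
⊞⊞?????????

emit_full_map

?∘⊛⊛∘⊛
?∘∙∘≋∘
?∙∘∘⊞∙
⊞∘∙⊛∘≋
∘≋∘∙⊛⊛
≋⊛∘∙⊞∘
∘∘∘⊞∙⊛
∙⊞∘⊛≋∘
⊛∘∘⊚∘⊛
⊛⊛⊞∙∘∘
∘∘⊞∙∘∘

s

⊞⊞∘≋∘∙⊛⊛???
⊞⊞≋⊛∘∙⊞∘???
⊞⊞∘∘∘⊞∙⊛???
⊞⊞∙⊞∘⊛≋∘???
⊞⊞⊛∘∘∙∘⊛???
⊞⊞⊛⊛⊞⊚∘∘???
⊞⊞∘∘⊞∙∘∘???
⊞⊞?∘∘∙∘∘???
⊞⊞?????????
⊞⊞?????????
⊞⊞?????????

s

⊞⊞≋⊛∘∙⊞∘???
⊞⊞∘∘∘⊞∙⊛???
⊞⊞∙⊞∘⊛≋∘???
⊞⊞⊛∘∘∙∘⊛???
⊞⊞⊛⊛⊞∙∘∘???
⊞⊞∘∘⊞⊚∘∘???
⊞⊞?∘∘∙∘∘???
⊞⊞?⊛∘∘∘∙???
⊞⊞?????????
⊞⊞?????????
⊞⊞?????????

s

⊞⊞∘∘∘⊞∙⊛???
⊞⊞∙⊞∘⊛≋∘???
⊞⊞⊛∘∘∙∘⊛???
⊞⊞⊛⊛⊞∙∘∘???
⊞⊞∘∘⊞∙∘∘???
⊞⊞?∘∘⊚∘∘???
⊞⊞?⊛∘∘∘∙???
⊞⊞?≋⊞∘∙∘???
⊞⊞?????????
⊞⊞?????????
⊞⊞?????????

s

⊞⊞∙⊞∘⊛≋∘???
⊞⊞⊛∘∘∙∘⊛???
⊞⊞⊛⊛⊞∙∘∘???
⊞⊞∘∘⊞∙∘∘???
⊞⊞?∘∘∙∘∘???
⊞⊞?⊛∘⊚∘∙???
⊞⊞?≋⊞∘∙∘???
⊞⊞?⊛∘∘∘∘???
⊞⊞?????????
⊞⊞?????????
⊞⊞?????????

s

⊞⊞⊛∘∘∙∘⊛???
⊞⊞⊛⊛⊞∙∘∘???
⊞⊞∘∘⊞∙∘∘???
⊞⊞?∘∘∙∘∘???
⊞⊞?⊛∘∘∘∙???
⊞⊞?≋⊞⊚∙∘???
⊞⊞?⊛∘∘∘∘???
⊞⊞?∘∘∙⊞∙???
⊞⊞?????????
⊞⊞?????????
⊞⊞?????????

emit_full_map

?∘⊛⊛∘⊛
?∘∙∘≋∘
?∙∘∘⊞∙
⊞∘∙⊛∘≋
∘≋∘∙⊛⊛
≋⊛∘∙⊞∘
∘∘∘⊞∙⊛
∙⊞∘⊛≋∘
⊛∘∘∙∘⊛
⊛⊛⊞∙∘∘
∘∘⊞∙∘∘
?∘∘∙∘∘
?⊛∘∘∘∙
?≋⊞⊚∙∘
?⊛∘∘∘∘
?∘∘∙⊞∙

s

⊞⊞⊛⊛⊞∙∘∘???
⊞⊞∘∘⊞∙∘∘???
⊞⊞?∘∘∙∘∘???
⊞⊞?⊛∘∘∘∙???
⊞⊞?≋⊞∘∙∘???
⊞⊞?⊛∘⊚∘∘???
⊞⊞?∘∘∙⊞∙???
⊞⊞?⊞⊛∘≋∘???
⊞⊞?????????
⊞⊞?????????
⊞⊞?????????

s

⊞⊞∘∘⊞∙∘∘???
⊞⊞?∘∘∙∘∘???
⊞⊞?⊛∘∘∘∙???
⊞⊞?≋⊞∘∙∘???
⊞⊞?⊛∘∘∘∘???
⊞⊞?∘∘⊚⊞∙???
⊞⊞?⊞⊛∘≋∘???
⊞⊞?⊞∙⊛∘∘???
⊞⊞?????????
⊞⊞?????????
⊞⊞?????????

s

⊞⊞?∘∘∙∘∘???
⊞⊞?⊛∘∘∘∙???
⊞⊞?≋⊞∘∙∘???
⊞⊞?⊛∘∘∘∘???
⊞⊞?∘∘∙⊞∙???
⊞⊞?⊞⊛⊚≋∘???
⊞⊞?⊞∙⊛∘∘???
⊞⊞?∙⊛∘≋∘???
⊞⊞?????????
⊞⊞?????????
⊞⊞?????????

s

⊞⊞?⊛∘∘∘∙???
⊞⊞?≋⊞∘∙∘???
⊞⊞?⊛∘∘∘∘???
⊞⊞?∘∘∙⊞∙???
⊞⊞?⊞⊛∘≋∘???
⊞⊞?⊞∙⊚∘∘???
⊞⊞?∙⊛∘≋∘???
⊞⊞?∘⊛≋⊛⊛???
⊞⊞?????????
⊞⊞?????????
⊞⊞?????????

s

⊞⊞?≋⊞∘∙∘???
⊞⊞?⊛∘∘∘∘???
⊞⊞?∘∘∙⊞∙???
⊞⊞?⊞⊛∘≋∘???
⊞⊞?⊞∙⊛∘∘???
⊞⊞?∙⊛⊚≋∘???
⊞⊞?∘⊛≋⊛⊛???
⊞⊞?⊛∙∘∘≋???
⊞⊞?????????
⊞⊞?????????
⊞⊞?????????

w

⊞⊞⊞?≋⊞∘∙∘??
⊞⊞⊞?⊛∘∘∘∘??
⊞⊞⊞?∘∘∙⊞∙??
⊞⊞⊞⊛⊞⊛∘≋∘??
⊞⊞⊞⊛⊞∙⊛∘∘??
⊞⊞⊞≋∙⊚∘≋∘??
⊞⊞⊞∘∘⊛≋⊛⊛??
⊞⊞⊞∙⊛∙∘∘≋??
⊞⊞⊞????????
⊞⊞⊞????????
⊞⊞⊞????????

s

⊞⊞⊞?⊛∘∘∘∘??
⊞⊞⊞?∘∘∙⊞∙??
⊞⊞⊞⊛⊞⊛∘≋∘??
⊞⊞⊞⊛⊞∙⊛∘∘??
⊞⊞⊞≋∙⊛∘≋∘??
⊞⊞⊞∘∘⊚≋⊛⊛??
⊞⊞⊞∙⊛∙∘∘≋??
⊞⊞⊞∘⊛∘∙∘???
⊞⊞⊞????????
⊞⊞⊞????????
⊞⊞⊞????????

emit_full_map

?∘⊛⊛∘⊛
?∘∙∘≋∘
?∙∘∘⊞∙
⊞∘∙⊛∘≋
∘≋∘∙⊛⊛
≋⊛∘∙⊞∘
∘∘∘⊞∙⊛
∙⊞∘⊛≋∘
⊛∘∘∙∘⊛
⊛⊛⊞∙∘∘
∘∘⊞∙∘∘
?∘∘∙∘∘
?⊛∘∘∘∙
?≋⊞∘∙∘
?⊛∘∘∘∘
?∘∘∙⊞∙
⊛⊞⊛∘≋∘
⊛⊞∙⊛∘∘
≋∙⊛∘≋∘
∘∘⊚≋⊛⊛
∙⊛∙∘∘≋
∘⊛∘∙∘?


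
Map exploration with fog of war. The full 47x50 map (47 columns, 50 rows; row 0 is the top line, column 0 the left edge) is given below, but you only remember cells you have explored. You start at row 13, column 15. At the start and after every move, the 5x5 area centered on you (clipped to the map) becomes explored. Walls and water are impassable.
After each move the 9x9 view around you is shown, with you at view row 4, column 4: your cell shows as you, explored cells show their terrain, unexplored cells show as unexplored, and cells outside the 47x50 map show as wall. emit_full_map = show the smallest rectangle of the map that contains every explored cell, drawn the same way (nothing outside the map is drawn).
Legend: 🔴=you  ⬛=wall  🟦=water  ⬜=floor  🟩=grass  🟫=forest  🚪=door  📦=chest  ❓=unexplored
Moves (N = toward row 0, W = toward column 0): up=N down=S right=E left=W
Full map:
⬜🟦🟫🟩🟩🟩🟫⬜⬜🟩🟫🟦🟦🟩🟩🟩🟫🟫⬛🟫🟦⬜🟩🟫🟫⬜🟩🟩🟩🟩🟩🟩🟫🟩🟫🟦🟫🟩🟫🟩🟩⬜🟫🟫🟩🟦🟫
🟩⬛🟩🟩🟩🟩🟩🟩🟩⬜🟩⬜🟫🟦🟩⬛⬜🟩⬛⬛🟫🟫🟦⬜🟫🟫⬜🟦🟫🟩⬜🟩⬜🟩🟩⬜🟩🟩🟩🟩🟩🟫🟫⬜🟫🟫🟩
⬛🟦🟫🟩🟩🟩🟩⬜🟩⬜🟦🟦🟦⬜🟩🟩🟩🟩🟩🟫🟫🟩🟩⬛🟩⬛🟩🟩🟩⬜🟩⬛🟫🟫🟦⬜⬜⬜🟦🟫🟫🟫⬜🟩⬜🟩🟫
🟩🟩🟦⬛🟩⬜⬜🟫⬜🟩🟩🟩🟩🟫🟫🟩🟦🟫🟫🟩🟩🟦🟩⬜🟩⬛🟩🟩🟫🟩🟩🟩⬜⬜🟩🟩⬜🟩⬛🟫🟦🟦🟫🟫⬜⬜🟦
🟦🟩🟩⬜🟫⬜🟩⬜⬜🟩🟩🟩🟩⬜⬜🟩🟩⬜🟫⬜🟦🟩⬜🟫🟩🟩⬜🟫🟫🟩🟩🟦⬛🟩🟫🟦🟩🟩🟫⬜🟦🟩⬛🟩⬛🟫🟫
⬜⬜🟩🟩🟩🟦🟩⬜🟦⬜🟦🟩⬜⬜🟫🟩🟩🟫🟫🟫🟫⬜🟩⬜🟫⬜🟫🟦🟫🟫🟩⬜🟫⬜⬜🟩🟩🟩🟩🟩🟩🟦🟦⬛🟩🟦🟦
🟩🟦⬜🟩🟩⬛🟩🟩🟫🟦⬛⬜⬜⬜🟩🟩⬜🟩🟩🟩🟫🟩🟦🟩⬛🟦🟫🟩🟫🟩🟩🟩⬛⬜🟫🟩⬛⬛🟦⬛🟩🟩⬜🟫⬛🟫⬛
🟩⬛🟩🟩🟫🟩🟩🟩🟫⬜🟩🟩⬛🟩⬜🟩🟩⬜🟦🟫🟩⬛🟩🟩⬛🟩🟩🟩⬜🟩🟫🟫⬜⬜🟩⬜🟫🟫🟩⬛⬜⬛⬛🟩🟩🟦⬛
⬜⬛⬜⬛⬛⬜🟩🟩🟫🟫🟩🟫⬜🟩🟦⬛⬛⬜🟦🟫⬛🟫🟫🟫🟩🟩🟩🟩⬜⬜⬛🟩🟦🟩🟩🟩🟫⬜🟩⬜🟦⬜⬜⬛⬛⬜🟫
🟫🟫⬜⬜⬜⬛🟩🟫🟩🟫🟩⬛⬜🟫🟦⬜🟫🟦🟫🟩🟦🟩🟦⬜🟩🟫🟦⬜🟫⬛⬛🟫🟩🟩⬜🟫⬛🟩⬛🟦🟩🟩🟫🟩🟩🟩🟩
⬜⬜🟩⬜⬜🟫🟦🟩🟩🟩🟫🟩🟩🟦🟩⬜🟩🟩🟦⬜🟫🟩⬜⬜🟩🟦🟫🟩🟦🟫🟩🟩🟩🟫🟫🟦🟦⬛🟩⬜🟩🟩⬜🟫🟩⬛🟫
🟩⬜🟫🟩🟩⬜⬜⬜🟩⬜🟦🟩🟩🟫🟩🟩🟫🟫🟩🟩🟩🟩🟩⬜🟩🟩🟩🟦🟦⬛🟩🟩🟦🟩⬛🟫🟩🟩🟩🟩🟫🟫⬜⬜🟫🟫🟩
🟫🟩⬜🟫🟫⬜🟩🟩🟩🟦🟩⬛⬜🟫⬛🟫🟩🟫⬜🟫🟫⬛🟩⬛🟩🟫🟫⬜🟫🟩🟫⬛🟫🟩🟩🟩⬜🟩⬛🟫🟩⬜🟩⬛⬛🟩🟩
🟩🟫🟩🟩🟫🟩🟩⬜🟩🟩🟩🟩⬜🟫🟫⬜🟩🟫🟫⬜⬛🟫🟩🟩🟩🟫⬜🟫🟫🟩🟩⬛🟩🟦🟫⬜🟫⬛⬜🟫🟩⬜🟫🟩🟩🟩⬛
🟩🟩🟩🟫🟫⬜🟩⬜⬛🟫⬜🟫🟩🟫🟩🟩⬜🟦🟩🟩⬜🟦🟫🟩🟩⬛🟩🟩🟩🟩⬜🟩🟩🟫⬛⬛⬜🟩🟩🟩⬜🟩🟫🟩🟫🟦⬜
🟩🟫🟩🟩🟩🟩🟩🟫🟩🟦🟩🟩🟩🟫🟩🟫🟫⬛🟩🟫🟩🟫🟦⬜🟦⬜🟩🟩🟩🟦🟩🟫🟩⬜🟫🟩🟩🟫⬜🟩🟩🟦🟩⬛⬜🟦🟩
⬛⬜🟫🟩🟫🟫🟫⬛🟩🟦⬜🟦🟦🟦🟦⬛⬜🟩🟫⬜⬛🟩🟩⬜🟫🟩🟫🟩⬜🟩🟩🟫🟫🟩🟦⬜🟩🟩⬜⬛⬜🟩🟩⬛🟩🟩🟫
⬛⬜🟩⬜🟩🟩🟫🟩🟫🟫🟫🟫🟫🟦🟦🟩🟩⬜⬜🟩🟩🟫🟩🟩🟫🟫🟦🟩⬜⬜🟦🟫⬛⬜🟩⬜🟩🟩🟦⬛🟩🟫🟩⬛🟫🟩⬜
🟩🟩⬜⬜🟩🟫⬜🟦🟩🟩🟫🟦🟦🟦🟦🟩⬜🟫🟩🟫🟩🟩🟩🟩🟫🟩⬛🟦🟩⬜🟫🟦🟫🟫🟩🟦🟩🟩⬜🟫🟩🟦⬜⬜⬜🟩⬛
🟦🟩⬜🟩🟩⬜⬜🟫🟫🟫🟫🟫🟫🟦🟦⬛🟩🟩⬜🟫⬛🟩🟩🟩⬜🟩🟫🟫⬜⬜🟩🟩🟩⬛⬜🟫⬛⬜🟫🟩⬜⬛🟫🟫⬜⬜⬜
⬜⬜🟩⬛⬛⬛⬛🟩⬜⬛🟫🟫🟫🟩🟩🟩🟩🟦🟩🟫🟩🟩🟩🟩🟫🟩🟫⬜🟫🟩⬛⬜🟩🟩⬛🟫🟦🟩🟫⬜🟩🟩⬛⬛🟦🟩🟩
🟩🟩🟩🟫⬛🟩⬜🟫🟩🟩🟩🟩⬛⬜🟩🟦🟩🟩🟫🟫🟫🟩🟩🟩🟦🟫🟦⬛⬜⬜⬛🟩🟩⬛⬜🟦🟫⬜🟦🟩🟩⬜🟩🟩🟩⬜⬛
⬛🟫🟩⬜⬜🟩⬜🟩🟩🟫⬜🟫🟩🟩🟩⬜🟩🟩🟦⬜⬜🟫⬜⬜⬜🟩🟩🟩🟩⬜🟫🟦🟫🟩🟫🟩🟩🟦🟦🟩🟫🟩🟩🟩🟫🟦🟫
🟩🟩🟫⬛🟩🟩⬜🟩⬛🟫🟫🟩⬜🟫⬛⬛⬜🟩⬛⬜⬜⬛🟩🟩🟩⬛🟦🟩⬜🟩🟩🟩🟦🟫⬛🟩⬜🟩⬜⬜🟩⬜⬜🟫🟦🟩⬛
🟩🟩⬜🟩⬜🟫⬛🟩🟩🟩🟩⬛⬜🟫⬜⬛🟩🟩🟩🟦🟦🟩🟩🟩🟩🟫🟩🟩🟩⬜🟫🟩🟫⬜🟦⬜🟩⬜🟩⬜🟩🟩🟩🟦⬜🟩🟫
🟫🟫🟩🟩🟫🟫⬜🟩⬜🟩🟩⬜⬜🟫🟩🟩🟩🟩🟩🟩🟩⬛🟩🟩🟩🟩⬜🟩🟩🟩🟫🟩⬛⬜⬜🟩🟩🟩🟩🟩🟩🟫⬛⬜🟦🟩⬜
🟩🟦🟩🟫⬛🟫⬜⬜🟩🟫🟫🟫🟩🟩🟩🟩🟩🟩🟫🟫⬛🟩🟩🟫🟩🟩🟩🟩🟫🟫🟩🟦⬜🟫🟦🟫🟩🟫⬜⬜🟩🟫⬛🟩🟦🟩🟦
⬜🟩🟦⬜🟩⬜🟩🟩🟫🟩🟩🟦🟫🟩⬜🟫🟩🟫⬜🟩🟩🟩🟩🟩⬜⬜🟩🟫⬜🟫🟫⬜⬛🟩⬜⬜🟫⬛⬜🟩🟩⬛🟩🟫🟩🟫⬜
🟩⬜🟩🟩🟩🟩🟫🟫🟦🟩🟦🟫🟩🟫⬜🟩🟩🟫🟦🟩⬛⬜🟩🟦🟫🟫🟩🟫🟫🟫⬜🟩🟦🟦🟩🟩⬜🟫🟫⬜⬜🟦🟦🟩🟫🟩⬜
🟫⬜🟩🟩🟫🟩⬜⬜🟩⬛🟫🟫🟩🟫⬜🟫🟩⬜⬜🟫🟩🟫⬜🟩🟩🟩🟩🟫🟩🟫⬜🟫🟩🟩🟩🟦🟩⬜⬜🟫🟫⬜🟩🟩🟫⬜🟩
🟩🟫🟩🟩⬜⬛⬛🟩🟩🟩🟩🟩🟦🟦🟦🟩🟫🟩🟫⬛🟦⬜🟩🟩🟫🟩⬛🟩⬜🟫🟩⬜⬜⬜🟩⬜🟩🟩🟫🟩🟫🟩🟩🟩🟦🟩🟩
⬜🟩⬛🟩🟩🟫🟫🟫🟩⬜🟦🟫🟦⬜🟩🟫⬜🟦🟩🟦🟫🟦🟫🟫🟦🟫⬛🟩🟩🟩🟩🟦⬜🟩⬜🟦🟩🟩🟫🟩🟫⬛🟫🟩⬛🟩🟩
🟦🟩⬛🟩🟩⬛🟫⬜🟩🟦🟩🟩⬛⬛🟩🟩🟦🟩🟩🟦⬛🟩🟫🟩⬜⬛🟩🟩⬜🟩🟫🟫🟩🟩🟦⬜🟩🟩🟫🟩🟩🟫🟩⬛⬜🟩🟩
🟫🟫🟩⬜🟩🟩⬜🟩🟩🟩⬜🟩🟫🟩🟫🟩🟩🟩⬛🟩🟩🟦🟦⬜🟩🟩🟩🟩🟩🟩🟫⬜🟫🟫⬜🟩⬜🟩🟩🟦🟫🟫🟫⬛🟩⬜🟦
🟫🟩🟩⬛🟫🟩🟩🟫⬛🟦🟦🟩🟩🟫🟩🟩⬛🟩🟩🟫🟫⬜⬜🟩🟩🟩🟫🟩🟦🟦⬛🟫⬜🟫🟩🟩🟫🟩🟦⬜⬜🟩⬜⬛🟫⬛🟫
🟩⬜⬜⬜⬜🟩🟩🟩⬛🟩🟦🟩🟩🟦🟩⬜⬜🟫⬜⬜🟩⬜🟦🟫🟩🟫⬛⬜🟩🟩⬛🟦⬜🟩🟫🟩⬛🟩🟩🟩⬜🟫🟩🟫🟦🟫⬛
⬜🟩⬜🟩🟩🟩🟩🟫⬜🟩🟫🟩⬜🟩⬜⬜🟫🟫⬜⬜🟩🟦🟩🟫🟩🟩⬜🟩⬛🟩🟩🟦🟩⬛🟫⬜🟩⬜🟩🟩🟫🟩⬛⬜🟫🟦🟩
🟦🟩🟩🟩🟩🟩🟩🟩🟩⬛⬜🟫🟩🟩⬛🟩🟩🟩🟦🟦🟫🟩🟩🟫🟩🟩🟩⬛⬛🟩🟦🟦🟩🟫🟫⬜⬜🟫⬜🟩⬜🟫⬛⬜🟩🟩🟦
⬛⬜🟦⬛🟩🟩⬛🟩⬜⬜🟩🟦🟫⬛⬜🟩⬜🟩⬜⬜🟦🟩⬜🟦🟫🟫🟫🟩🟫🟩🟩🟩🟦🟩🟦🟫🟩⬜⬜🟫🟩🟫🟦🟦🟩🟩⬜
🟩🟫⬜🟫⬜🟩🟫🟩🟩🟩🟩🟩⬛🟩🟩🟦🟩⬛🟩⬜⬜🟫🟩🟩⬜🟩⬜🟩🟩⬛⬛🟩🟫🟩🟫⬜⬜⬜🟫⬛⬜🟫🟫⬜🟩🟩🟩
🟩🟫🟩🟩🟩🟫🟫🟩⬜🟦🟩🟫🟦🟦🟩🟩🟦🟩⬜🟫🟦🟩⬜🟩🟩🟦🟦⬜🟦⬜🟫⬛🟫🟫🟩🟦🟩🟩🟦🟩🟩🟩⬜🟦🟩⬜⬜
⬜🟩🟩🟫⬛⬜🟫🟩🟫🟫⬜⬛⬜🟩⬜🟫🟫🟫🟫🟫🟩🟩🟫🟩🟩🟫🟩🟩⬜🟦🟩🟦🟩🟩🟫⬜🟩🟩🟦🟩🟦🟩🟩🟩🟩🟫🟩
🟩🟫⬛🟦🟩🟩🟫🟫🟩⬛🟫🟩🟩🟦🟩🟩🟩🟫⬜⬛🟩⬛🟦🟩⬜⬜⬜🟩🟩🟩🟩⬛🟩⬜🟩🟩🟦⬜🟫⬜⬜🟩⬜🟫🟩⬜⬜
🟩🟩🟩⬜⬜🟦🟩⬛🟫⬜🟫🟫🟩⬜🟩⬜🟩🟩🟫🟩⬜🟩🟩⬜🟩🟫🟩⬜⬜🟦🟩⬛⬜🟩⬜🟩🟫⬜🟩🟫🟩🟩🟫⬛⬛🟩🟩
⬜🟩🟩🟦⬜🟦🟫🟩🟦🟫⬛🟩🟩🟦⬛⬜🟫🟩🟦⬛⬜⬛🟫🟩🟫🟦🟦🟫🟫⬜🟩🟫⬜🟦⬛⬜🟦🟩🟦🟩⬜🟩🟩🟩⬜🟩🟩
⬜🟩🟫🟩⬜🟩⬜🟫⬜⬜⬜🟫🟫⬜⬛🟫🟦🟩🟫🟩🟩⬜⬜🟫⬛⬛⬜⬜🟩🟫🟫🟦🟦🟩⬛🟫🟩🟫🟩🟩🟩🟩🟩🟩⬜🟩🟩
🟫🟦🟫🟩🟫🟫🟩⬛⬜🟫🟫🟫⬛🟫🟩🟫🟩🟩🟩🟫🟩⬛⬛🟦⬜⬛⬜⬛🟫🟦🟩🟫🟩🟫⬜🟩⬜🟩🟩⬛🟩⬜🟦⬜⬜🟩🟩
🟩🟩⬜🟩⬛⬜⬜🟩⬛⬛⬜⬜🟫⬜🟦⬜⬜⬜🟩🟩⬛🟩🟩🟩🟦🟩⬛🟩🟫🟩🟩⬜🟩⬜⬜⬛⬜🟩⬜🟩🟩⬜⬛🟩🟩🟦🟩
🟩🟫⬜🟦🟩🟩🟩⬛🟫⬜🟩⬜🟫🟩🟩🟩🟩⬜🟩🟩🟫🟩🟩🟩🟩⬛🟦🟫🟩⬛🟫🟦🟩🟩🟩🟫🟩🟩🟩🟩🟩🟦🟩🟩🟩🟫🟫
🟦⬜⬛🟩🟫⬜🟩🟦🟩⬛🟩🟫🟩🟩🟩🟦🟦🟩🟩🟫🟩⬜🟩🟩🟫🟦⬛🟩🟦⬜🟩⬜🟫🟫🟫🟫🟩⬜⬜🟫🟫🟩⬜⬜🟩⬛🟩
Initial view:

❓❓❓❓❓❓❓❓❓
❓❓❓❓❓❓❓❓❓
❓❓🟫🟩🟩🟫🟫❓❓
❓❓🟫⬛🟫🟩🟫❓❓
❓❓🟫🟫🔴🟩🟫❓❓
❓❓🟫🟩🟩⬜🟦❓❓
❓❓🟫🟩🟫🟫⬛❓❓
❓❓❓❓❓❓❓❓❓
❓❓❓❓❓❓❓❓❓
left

❓❓❓❓❓❓❓❓❓
❓❓❓❓❓❓❓❓❓
❓❓🟩🟫🟩🟩🟫🟫❓
❓❓⬜🟫⬛🟫🟩🟫❓
❓❓⬜🟫🔴⬜🟩🟫❓
❓❓🟩🟫🟩🟩⬜🟦❓
❓❓🟩🟫🟩🟫🟫⬛❓
❓❓❓❓❓❓❓❓❓
❓❓❓❓❓❓❓❓❓

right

❓❓❓❓❓❓❓❓❓
❓❓❓❓❓❓❓❓❓
❓🟩🟫🟩🟩🟫🟫❓❓
❓⬜🟫⬛🟫🟩🟫❓❓
❓⬜🟫🟫🔴🟩🟫❓❓
❓🟩🟫🟩🟩⬜🟦❓❓
❓🟩🟫🟩🟫🟫⬛❓❓
❓❓❓❓❓❓❓❓❓
❓❓❓❓❓❓❓❓❓

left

❓❓❓❓❓❓❓❓❓
❓❓❓❓❓❓❓❓❓
❓❓🟩🟫🟩🟩🟫🟫❓
❓❓⬜🟫⬛🟫🟩🟫❓
❓❓⬜🟫🔴⬜🟩🟫❓
❓❓🟩🟫🟩🟩⬜🟦❓
❓❓🟩🟫🟩🟫🟫⬛❓
❓❓❓❓❓❓❓❓❓
❓❓❓❓❓❓❓❓❓

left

❓❓❓❓❓❓❓❓❓
❓❓❓❓❓❓❓❓❓
❓❓🟩🟩🟫🟩🟩🟫🟫
❓❓⬛⬜🟫⬛🟫🟩🟫
❓❓🟩⬜🔴🟫⬜🟩🟫
❓❓🟫🟩🟫🟩🟩⬜🟦
❓❓🟩🟩🟫🟩🟫🟫⬛
❓❓❓❓❓❓❓❓❓
❓❓❓❓❓❓❓❓❓

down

❓❓❓❓❓❓❓❓❓
❓❓🟩🟩🟫🟩🟩🟫🟫
❓❓⬛⬜🟫⬛🟫🟩🟫
❓❓🟩⬜🟫🟫⬜🟩🟫
❓❓🟫🟩🔴🟩🟩⬜🟦
❓❓🟩🟩🟫🟩🟫🟫⬛
❓❓🟦🟦🟦🟦⬛❓❓
❓❓❓❓❓❓❓❓❓
❓❓❓❓❓❓❓❓❓

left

❓❓❓❓❓❓❓❓❓
❓❓❓🟩🟩🟫🟩🟩🟫
❓❓🟩⬛⬜🟫⬛🟫🟩
❓❓🟩🟩⬜🟫🟫⬜🟩
❓❓⬜🟫🔴🟫🟩🟩⬜
❓❓🟩🟩🟩🟫🟩🟫🟫
❓❓⬜🟦🟦🟦🟦⬛❓
❓❓❓❓❓❓❓❓❓
❓❓❓❓❓❓❓❓❓

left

❓❓❓❓❓❓❓❓❓
❓❓❓❓🟩🟩🟫🟩🟩
❓❓🟦🟩⬛⬜🟫⬛🟫
❓❓🟩🟩🟩⬜🟫🟫⬜
❓❓🟫⬜🔴🟩🟫🟩🟩
❓❓🟦🟩🟩🟩🟫🟩🟫
❓❓🟦⬜🟦🟦🟦🟦⬛
❓❓❓❓❓❓❓❓❓
❓❓❓❓❓❓❓❓❓

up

❓❓❓❓❓❓❓❓❓
❓❓❓❓❓❓❓❓❓
❓❓⬜🟦🟩🟩🟫🟩🟩
❓❓🟦🟩⬛⬜🟫⬛🟫
❓❓🟩🟩🔴⬜🟫🟫⬜
❓❓🟫⬜🟫🟩🟫🟩🟩
❓❓🟦🟩🟩🟩🟫🟩🟫
❓❓🟦⬜🟦🟦🟦🟦⬛
❓❓❓❓❓❓❓❓❓

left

❓❓❓❓❓❓❓❓❓
❓❓❓❓❓❓❓❓❓
❓❓🟩⬜🟦🟩🟩🟫🟩
❓❓🟩🟦🟩⬛⬜🟫⬛
❓❓🟩🟩🔴🟩⬜🟫🟫
❓❓⬛🟫⬜🟫🟩🟫🟩
❓❓🟩🟦🟩🟩🟩🟫🟩
❓❓❓🟦⬜🟦🟦🟦🟦
❓❓❓❓❓❓❓❓❓

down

❓❓❓❓❓❓❓❓❓
❓❓🟩⬜🟦🟩🟩🟫🟩
❓❓🟩🟦🟩⬛⬜🟫⬛
❓❓🟩🟩🟩🟩⬜🟫🟫
❓❓⬛🟫🔴🟫🟩🟫🟩
❓❓🟩🟦🟩🟩🟩🟫🟩
❓❓🟩🟦⬜🟦🟦🟦🟦
❓❓❓❓❓❓❓❓❓
❓❓❓❓❓❓❓❓❓

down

❓❓🟩⬜🟦🟩🟩🟫🟩
❓❓🟩🟦🟩⬛⬜🟫⬛
❓❓🟩🟩🟩🟩⬜🟫🟫
❓❓⬛🟫⬜🟫🟩🟫🟩
❓❓🟩🟦🔴🟩🟩🟫🟩
❓❓🟩🟦⬜🟦🟦🟦🟦
❓❓🟫🟫🟫🟫🟫❓❓
❓❓❓❓❓❓❓❓❓
❓❓❓❓❓❓❓❓❓

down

❓❓🟩🟦🟩⬛⬜🟫⬛
❓❓🟩🟩🟩🟩⬜🟫🟫
❓❓⬛🟫⬜🟫🟩🟫🟩
❓❓🟩🟦🟩🟩🟩🟫🟩
❓❓🟩🟦🔴🟦🟦🟦🟦
❓❓🟫🟫🟫🟫🟫❓❓
❓❓🟩🟩🟫🟦🟦❓❓
❓❓❓❓❓❓❓❓❓
❓❓❓❓❓❓❓❓❓

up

❓❓🟩⬜🟦🟩🟩🟫🟩
❓❓🟩🟦🟩⬛⬜🟫⬛
❓❓🟩🟩🟩🟩⬜🟫🟫
❓❓⬛🟫⬜🟫🟩🟫🟩
❓❓🟩🟦🔴🟩🟩🟫🟩
❓❓🟩🟦⬜🟦🟦🟦🟦
❓❓🟫🟫🟫🟫🟫❓❓
❓❓🟩🟩🟫🟦🟦❓❓
❓❓❓❓❓❓❓❓❓

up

❓❓❓❓❓❓❓❓❓
❓❓🟩⬜🟦🟩🟩🟫🟩
❓❓🟩🟦🟩⬛⬜🟫⬛
❓❓🟩🟩🟩🟩⬜🟫🟫
❓❓⬛🟫🔴🟫🟩🟫🟩
❓❓🟩🟦🟩🟩🟩🟫🟩
❓❓🟩🟦⬜🟦🟦🟦🟦
❓❓🟫🟫🟫🟫🟫❓❓
❓❓🟩🟩🟫🟦🟦❓❓

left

❓❓❓❓❓❓❓❓❓
❓❓❓🟩⬜🟦🟩🟩🟫
❓❓🟩🟩🟦🟩⬛⬜🟫
❓❓⬜🟩🟩🟩🟩⬜🟫
❓❓⬜⬛🔴⬜🟫🟩🟫
❓❓🟫🟩🟦🟩🟩🟩🟫
❓❓⬛🟩🟦⬜🟦🟦🟦
❓❓❓🟫🟫🟫🟫🟫❓
❓❓❓🟩🟩🟫🟦🟦❓

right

❓❓❓❓❓❓❓❓❓
❓❓🟩⬜🟦🟩🟩🟫🟩
❓🟩🟩🟦🟩⬛⬜🟫⬛
❓⬜🟩🟩🟩🟩⬜🟫🟫
❓⬜⬛🟫🔴🟫🟩🟫🟩
❓🟫🟩🟦🟩🟩🟩🟫🟩
❓⬛🟩🟦⬜🟦🟦🟦🟦
❓❓🟫🟫🟫🟫🟫❓❓
❓❓🟩🟩🟫🟦🟦❓❓

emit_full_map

❓🟩⬜🟦🟩🟩🟫🟩🟩🟫🟫
🟩🟩🟦🟩⬛⬜🟫⬛🟫🟩🟫
⬜🟩🟩🟩🟩⬜🟫🟫⬜🟩🟫
⬜⬛🟫🔴🟫🟩🟫🟩🟩⬜🟦
🟫🟩🟦🟩🟩🟩🟫🟩🟫🟫⬛
⬛🟩🟦⬜🟦🟦🟦🟦⬛❓❓
❓🟫🟫🟫🟫🟫❓❓❓❓❓
❓🟩🟩🟫🟦🟦❓❓❓❓❓

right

❓❓❓❓❓❓❓❓❓
❓🟩⬜🟦🟩🟩🟫🟩🟩
🟩🟩🟦🟩⬛⬜🟫⬛🟫
⬜🟩🟩🟩🟩⬜🟫🟫⬜
⬜⬛🟫⬜🔴🟩🟫🟩🟩
🟫🟩🟦🟩🟩🟩🟫🟩🟫
⬛🟩🟦⬜🟦🟦🟦🟦⬛
❓🟫🟫🟫🟫🟫❓❓❓
❓🟩🟩🟫🟦🟦❓❓❓

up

❓❓❓❓❓❓❓❓❓
❓❓❓❓❓❓❓❓❓
❓🟩⬜🟦🟩🟩🟫🟩🟩
🟩🟩🟦🟩⬛⬜🟫⬛🟫
⬜🟩🟩🟩🔴⬜🟫🟫⬜
⬜⬛🟫⬜🟫🟩🟫🟩🟩
🟫🟩🟦🟩🟩🟩🟫🟩🟫
⬛🟩🟦⬜🟦🟦🟦🟦⬛
❓🟫🟫🟫🟫🟫❓❓❓

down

❓❓❓❓❓❓❓❓❓
❓🟩⬜🟦🟩🟩🟫🟩🟩
🟩🟩🟦🟩⬛⬜🟫⬛🟫
⬜🟩🟩🟩🟩⬜🟫🟫⬜
⬜⬛🟫⬜🔴🟩🟫🟩🟩
🟫🟩🟦🟩🟩🟩🟫🟩🟫
⬛🟩🟦⬜🟦🟦🟦🟦⬛
❓🟫🟫🟫🟫🟫❓❓❓
❓🟩🟩🟫🟦🟦❓❓❓

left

❓❓❓❓❓❓❓❓❓
❓❓🟩⬜🟦🟩🟩🟫🟩
❓🟩🟩🟦🟩⬛⬜🟫⬛
❓⬜🟩🟩🟩🟩⬜🟫🟫
❓⬜⬛🟫🔴🟫🟩🟫🟩
❓🟫🟩🟦🟩🟩🟩🟫🟩
❓⬛🟩🟦⬜🟦🟦🟦🟦
❓❓🟫🟫🟫🟫🟫❓❓
❓❓🟩🟩🟫🟦🟦❓❓


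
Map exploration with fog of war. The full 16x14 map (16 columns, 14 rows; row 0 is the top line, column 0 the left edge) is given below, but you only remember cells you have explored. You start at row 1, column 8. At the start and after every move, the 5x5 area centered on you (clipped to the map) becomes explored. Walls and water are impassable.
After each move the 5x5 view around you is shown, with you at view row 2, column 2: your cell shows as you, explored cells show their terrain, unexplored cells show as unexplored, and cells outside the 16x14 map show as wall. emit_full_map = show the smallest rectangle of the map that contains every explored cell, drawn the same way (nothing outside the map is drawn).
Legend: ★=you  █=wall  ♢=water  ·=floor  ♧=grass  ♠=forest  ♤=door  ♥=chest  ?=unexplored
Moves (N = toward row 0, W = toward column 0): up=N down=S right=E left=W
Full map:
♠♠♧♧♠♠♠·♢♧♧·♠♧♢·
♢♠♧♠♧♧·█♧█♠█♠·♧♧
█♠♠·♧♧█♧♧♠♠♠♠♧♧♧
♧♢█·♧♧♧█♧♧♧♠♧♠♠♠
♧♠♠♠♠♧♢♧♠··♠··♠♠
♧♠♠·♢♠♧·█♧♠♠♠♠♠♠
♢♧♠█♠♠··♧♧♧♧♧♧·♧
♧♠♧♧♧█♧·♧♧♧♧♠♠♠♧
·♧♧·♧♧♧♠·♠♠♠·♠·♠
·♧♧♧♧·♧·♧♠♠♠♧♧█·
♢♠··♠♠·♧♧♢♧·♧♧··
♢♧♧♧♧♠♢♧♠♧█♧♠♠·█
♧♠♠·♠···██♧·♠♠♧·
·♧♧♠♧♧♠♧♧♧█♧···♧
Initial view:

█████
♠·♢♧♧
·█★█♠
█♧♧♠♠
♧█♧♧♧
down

♠·♢♧♧
·█♧█♠
█♧★♠♠
♧█♧♧♧
♢♧♠··

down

·█♧█♠
█♧♧♠♠
♧█★♧♧
♢♧♠··
♧·█♧♠

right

█♧█♠█
♧♧♠♠♠
█♧★♧♠
♧♠··♠
·█♧♠♠

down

♧♧♠♠♠
█♧♧♧♠
♧♠★·♠
·█♧♠♠
·♧♧♧♧

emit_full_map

♠·♢♧♧?
·█♧█♠█
█♧♧♠♠♠
♧█♧♧♧♠
♢♧♠★·♠
♧·█♧♠♠
?·♧♧♧♧

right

♧♠♠♠♠
♧♧♧♠♧
♠·★♠·
█♧♠♠♠
♧♧♧♧♧

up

♧█♠█♠
♧♠♠♠♠
♧♧★♠♧
♠··♠·
█♧♠♠♠

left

█♧█♠█
♧♧♠♠♠
█♧★♧♠
♧♠··♠
·█♧♠♠

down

♧♧♠♠♠
█♧♧♧♠
♧♠★·♠
·█♧♠♠
·♧♧♧♧

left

█♧♧♠♠
♧█♧♧♧
♢♧★··
♧·█♧♠
··♧♧♧

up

·█♧█♠
█♧♧♠♠
♧█★♧♧
♢♧♠··
♧·█♧♠

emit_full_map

♠·♢♧♧??
·█♧█♠█♠
█♧♧♠♠♠♠
♧█★♧♧♠♧
♢♧♠··♠·
♧·█♧♠♠♠
··♧♧♧♧♧

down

█♧♧♠♠
♧█♧♧♧
♢♧★··
♧·█♧♠
··♧♧♧

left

♧█♧♧♠
♧♧█♧♧
♧♢★♠·
♠♧·█♧
♠··♧♧

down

♧♧█♧♧
♧♢♧♠·
♠♧★█♧
♠··♧♧
█♧·♧♧

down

♧♢♧♠·
♠♧·█♧
♠·★♧♧
█♧·♧♧
♧♧♠·♠

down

♠♧·█♧
♠··♧♧
█♧★♧♧
♧♧♠·♠
·♧·♧♠

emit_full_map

?♠·♢♧♧??
?·█♧█♠█♠
♧█♧♧♠♠♠♠
♧♧█♧♧♧♠♧
♧♢♧♠··♠·
♠♧·█♧♠♠♠
♠··♧♧♧♧♧
█♧★♧♧???
♧♧♠·♠???
·♧·♧♠???

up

♧♢♧♠·
♠♧·█♧
♠·★♧♧
█♧·♧♧
♧♧♠·♠

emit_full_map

?♠·♢♧♧??
?·█♧█♠█♠
♧█♧♧♠♠♠♠
♧♧█♧♧♧♠♧
♧♢♧♠··♠·
♠♧·█♧♠♠♠
♠·★♧♧♧♧♧
█♧·♧♧???
♧♧♠·♠???
·♧·♧♠???


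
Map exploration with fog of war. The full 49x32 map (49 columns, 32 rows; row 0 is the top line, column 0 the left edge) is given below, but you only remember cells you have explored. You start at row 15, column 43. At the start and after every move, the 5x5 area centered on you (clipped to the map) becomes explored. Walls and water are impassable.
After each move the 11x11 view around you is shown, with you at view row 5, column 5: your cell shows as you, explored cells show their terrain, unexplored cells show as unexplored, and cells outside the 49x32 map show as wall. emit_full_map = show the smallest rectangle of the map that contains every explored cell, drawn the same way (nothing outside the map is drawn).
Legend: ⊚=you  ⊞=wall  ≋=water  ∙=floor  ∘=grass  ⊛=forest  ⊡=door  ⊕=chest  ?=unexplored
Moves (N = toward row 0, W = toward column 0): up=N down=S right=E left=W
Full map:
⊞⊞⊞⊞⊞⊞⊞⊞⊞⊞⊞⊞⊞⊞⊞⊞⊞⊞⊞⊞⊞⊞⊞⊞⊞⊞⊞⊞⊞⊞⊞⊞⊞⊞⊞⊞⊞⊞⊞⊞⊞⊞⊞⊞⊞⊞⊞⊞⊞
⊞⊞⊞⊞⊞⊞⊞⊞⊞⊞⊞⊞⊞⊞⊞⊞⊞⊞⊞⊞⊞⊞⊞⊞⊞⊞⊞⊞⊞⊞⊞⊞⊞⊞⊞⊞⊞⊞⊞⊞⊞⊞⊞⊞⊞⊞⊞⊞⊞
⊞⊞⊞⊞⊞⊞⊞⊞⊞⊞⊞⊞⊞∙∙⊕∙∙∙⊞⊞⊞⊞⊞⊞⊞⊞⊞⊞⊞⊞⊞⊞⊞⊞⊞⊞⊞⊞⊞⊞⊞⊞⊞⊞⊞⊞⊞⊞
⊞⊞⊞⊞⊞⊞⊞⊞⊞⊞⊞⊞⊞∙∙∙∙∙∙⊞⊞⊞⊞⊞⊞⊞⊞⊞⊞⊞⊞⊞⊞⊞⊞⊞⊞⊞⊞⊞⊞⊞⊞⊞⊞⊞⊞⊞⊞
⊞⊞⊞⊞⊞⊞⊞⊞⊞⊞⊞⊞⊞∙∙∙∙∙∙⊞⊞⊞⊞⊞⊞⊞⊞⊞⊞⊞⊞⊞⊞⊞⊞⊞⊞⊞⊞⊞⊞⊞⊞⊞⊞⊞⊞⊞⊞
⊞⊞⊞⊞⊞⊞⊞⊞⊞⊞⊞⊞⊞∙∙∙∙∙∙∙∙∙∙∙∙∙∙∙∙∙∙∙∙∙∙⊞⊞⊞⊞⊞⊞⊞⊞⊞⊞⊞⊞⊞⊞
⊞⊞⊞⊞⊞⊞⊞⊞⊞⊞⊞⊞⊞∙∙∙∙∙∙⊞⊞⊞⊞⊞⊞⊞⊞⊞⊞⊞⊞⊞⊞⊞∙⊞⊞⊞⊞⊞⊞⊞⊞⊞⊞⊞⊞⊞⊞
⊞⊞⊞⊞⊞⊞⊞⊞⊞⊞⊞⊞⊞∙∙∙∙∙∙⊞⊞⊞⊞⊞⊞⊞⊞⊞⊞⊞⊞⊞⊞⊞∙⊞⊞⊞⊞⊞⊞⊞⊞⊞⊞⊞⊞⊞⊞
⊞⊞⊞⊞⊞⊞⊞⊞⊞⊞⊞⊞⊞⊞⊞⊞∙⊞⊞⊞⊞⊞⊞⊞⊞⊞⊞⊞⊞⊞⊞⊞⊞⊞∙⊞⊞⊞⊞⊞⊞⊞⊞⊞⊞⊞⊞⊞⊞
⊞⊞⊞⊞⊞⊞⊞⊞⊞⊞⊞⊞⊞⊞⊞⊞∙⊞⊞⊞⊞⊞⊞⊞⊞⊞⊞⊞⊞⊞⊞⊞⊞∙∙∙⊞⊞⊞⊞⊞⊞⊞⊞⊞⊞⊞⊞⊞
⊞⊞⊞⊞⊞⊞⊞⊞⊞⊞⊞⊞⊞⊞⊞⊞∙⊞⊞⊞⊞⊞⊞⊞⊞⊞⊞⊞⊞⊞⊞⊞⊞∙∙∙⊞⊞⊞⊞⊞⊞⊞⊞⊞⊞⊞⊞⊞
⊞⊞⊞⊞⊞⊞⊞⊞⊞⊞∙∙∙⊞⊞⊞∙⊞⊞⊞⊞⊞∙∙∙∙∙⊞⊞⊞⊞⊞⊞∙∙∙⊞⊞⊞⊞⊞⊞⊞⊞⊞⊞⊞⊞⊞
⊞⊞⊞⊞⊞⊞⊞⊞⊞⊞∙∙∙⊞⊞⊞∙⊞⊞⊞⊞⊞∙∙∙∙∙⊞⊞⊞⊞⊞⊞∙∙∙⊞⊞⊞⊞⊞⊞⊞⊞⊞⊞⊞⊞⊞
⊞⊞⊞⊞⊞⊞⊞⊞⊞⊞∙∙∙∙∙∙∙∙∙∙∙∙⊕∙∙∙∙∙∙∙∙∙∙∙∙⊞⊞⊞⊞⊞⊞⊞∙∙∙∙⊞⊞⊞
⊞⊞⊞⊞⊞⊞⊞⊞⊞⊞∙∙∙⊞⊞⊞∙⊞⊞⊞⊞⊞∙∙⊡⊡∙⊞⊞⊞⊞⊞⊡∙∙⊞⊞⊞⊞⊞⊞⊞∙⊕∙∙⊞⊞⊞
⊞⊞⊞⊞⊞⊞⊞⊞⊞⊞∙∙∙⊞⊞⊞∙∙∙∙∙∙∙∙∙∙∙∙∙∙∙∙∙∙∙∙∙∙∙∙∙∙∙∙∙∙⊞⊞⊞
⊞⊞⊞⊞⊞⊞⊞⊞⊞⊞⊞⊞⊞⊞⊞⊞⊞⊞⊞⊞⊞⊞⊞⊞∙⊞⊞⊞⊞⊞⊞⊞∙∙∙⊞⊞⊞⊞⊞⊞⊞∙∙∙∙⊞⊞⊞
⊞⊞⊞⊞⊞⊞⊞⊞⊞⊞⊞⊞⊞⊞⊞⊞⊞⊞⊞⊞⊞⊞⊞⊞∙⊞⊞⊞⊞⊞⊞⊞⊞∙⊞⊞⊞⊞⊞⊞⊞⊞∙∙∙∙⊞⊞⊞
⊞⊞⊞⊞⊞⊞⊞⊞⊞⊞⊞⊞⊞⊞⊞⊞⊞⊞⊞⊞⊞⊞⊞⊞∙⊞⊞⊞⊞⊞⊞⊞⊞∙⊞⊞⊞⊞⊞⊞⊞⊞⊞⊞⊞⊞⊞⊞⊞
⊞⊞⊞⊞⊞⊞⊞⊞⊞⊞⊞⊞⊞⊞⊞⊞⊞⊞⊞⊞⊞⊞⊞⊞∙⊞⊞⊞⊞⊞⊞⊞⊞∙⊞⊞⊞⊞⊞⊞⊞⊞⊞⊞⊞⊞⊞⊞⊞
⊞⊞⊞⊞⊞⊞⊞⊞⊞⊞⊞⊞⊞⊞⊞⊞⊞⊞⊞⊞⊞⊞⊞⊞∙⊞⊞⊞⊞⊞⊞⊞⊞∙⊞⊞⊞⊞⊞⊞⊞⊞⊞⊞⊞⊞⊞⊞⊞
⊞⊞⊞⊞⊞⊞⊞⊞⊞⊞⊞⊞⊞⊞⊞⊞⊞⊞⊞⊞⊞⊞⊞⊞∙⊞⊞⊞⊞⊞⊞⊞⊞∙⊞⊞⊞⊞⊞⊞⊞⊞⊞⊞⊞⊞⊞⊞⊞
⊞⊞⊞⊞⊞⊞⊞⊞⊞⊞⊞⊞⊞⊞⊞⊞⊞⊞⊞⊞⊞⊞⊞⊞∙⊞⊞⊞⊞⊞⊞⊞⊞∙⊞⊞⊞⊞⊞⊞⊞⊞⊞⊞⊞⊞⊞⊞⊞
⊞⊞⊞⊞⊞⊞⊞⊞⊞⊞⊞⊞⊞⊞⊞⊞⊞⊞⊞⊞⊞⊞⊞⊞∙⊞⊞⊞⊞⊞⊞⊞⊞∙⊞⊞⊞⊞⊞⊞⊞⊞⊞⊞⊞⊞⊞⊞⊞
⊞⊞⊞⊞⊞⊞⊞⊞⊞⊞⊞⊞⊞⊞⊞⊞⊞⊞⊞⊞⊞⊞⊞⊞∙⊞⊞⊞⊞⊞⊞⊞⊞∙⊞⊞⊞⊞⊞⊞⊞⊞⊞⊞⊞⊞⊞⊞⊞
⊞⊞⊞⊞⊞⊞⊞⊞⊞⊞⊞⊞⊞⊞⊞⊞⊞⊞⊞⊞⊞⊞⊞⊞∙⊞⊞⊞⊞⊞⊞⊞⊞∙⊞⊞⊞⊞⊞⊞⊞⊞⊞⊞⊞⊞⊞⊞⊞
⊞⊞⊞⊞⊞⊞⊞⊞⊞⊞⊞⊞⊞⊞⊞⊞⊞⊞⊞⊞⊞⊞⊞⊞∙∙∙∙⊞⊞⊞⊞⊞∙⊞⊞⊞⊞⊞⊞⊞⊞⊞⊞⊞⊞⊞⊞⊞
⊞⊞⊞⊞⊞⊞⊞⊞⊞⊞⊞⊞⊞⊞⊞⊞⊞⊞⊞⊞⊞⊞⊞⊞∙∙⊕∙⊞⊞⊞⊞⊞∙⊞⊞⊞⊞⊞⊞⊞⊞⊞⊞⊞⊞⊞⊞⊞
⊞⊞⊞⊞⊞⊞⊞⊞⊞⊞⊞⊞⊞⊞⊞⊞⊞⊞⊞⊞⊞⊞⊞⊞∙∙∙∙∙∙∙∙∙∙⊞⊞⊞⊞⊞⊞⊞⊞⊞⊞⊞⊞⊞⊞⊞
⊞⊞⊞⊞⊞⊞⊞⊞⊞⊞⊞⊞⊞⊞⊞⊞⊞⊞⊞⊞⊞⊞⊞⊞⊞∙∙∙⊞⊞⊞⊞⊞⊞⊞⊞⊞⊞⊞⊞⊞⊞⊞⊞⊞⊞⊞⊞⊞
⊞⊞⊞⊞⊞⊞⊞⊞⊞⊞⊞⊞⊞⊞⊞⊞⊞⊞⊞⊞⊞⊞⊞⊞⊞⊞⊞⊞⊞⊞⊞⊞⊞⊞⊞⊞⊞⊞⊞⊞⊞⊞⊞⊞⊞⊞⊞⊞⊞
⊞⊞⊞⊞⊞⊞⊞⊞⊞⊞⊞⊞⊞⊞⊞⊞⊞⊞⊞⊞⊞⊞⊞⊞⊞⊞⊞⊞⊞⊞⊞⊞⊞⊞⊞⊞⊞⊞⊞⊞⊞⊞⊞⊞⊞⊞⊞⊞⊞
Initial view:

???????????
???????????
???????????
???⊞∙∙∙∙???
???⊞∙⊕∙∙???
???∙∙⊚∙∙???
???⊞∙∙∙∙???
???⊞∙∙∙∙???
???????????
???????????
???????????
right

??????????⊞
??????????⊞
??????????⊞
??⊞∙∙∙∙⊞??⊞
??⊞∙⊕∙∙⊞??⊞
??∙∙∙⊚∙⊞??⊞
??⊞∙∙∙∙⊞??⊞
??⊞∙∙∙∙⊞??⊞
??????????⊞
??????????⊞
??????????⊞

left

???????????
???????????
???????????
???⊞∙∙∙∙⊞??
???⊞∙⊕∙∙⊞??
???∙∙⊚∙∙⊞??
???⊞∙∙∙∙⊞??
???⊞∙∙∙∙⊞??
???????????
???????????
???????????

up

???????????
???????????
???????????
???⊞⊞⊞⊞⊞???
???⊞∙∙∙∙⊞??
???⊞∙⊚∙∙⊞??
???∙∙∙∙∙⊞??
???⊞∙∙∙∙⊞??
???⊞∙∙∙∙⊞??
???????????
???????????

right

??????????⊞
??????????⊞
??????????⊞
??⊞⊞⊞⊞⊞⊞??⊞
??⊞∙∙∙∙⊞??⊞
??⊞∙⊕⊚∙⊞??⊞
??∙∙∙∙∙⊞??⊞
??⊞∙∙∙∙⊞??⊞
??⊞∙∙∙∙⊞??⊞
??????????⊞
??????????⊞

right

?????????⊞⊞
?????????⊞⊞
?????????⊞⊞
?⊞⊞⊞⊞⊞⊞⊞?⊞⊞
?⊞∙∙∙∙⊞⊞?⊞⊞
?⊞∙⊕∙⊚⊞⊞?⊞⊞
?∙∙∙∙∙⊞⊞?⊞⊞
?⊞∙∙∙∙⊞⊞?⊞⊞
?⊞∙∙∙∙⊞??⊞⊞
?????????⊞⊞
?????????⊞⊞

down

?????????⊞⊞
?????????⊞⊞
?⊞⊞⊞⊞⊞⊞⊞?⊞⊞
?⊞∙∙∙∙⊞⊞?⊞⊞
?⊞∙⊕∙∙⊞⊞?⊞⊞
?∙∙∙∙⊚⊞⊞?⊞⊞
?⊞∙∙∙∙⊞⊞?⊞⊞
?⊞∙∙∙∙⊞⊞?⊞⊞
?????????⊞⊞
?????????⊞⊞
?????????⊞⊞

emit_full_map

⊞⊞⊞⊞⊞⊞⊞
⊞∙∙∙∙⊞⊞
⊞∙⊕∙∙⊞⊞
∙∙∙∙⊚⊞⊞
⊞∙∙∙∙⊞⊞
⊞∙∙∙∙⊞⊞

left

??????????⊞
??????????⊞
??⊞⊞⊞⊞⊞⊞⊞?⊞
??⊞∙∙∙∙⊞⊞?⊞
??⊞∙⊕∙∙⊞⊞?⊞
??∙∙∙⊚∙⊞⊞?⊞
??⊞∙∙∙∙⊞⊞?⊞
??⊞∙∙∙∙⊞⊞?⊞
??????????⊞
??????????⊞
??????????⊞

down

??????????⊞
??⊞⊞⊞⊞⊞⊞⊞?⊞
??⊞∙∙∙∙⊞⊞?⊞
??⊞∙⊕∙∙⊞⊞?⊞
??∙∙∙∙∙⊞⊞?⊞
??⊞∙∙⊚∙⊞⊞?⊞
??⊞∙∙∙∙⊞⊞?⊞
???⊞⊞⊞⊞⊞??⊞
??????????⊞
??????????⊞
??????????⊞

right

?????????⊞⊞
?⊞⊞⊞⊞⊞⊞⊞?⊞⊞
?⊞∙∙∙∙⊞⊞?⊞⊞
?⊞∙⊕∙∙⊞⊞?⊞⊞
?∙∙∙∙∙⊞⊞?⊞⊞
?⊞∙∙∙⊚⊞⊞?⊞⊞
?⊞∙∙∙∙⊞⊞?⊞⊞
??⊞⊞⊞⊞⊞⊞?⊞⊞
?????????⊞⊞
?????????⊞⊞
?????????⊞⊞

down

?⊞⊞⊞⊞⊞⊞⊞?⊞⊞
?⊞∙∙∙∙⊞⊞?⊞⊞
?⊞∙⊕∙∙⊞⊞?⊞⊞
?∙∙∙∙∙⊞⊞?⊞⊞
?⊞∙∙∙∙⊞⊞?⊞⊞
?⊞∙∙∙⊚⊞⊞?⊞⊞
??⊞⊞⊞⊞⊞⊞?⊞⊞
???⊞⊞⊞⊞⊞?⊞⊞
?????????⊞⊞
?????????⊞⊞
?????????⊞⊞

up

?????????⊞⊞
?⊞⊞⊞⊞⊞⊞⊞?⊞⊞
?⊞∙∙∙∙⊞⊞?⊞⊞
?⊞∙⊕∙∙⊞⊞?⊞⊞
?∙∙∙∙∙⊞⊞?⊞⊞
?⊞∙∙∙⊚⊞⊞?⊞⊞
?⊞∙∙∙∙⊞⊞?⊞⊞
??⊞⊞⊞⊞⊞⊞?⊞⊞
???⊞⊞⊞⊞⊞?⊞⊞
?????????⊞⊞
?????????⊞⊞

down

?⊞⊞⊞⊞⊞⊞⊞?⊞⊞
?⊞∙∙∙∙⊞⊞?⊞⊞
?⊞∙⊕∙∙⊞⊞?⊞⊞
?∙∙∙∙∙⊞⊞?⊞⊞
?⊞∙∙∙∙⊞⊞?⊞⊞
?⊞∙∙∙⊚⊞⊞?⊞⊞
??⊞⊞⊞⊞⊞⊞?⊞⊞
???⊞⊞⊞⊞⊞?⊞⊞
?????????⊞⊞
?????????⊞⊞
?????????⊞⊞

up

?????????⊞⊞
?⊞⊞⊞⊞⊞⊞⊞?⊞⊞
?⊞∙∙∙∙⊞⊞?⊞⊞
?⊞∙⊕∙∙⊞⊞?⊞⊞
?∙∙∙∙∙⊞⊞?⊞⊞
?⊞∙∙∙⊚⊞⊞?⊞⊞
?⊞∙∙∙∙⊞⊞?⊞⊞
??⊞⊞⊞⊞⊞⊞?⊞⊞
???⊞⊞⊞⊞⊞?⊞⊞
?????????⊞⊞
?????????⊞⊞

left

??????????⊞
??⊞⊞⊞⊞⊞⊞⊞?⊞
??⊞∙∙∙∙⊞⊞?⊞
??⊞∙⊕∙∙⊞⊞?⊞
??∙∙∙∙∙⊞⊞?⊞
??⊞∙∙⊚∙⊞⊞?⊞
??⊞∙∙∙∙⊞⊞?⊞
???⊞⊞⊞⊞⊞⊞?⊞
????⊞⊞⊞⊞⊞?⊞
??????????⊞
??????????⊞

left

???????????
???⊞⊞⊞⊞⊞⊞⊞?
???⊞∙∙∙∙⊞⊞?
???⊞∙⊕∙∙⊞⊞?
???∙∙∙∙∙⊞⊞?
???⊞∙⊚∙∙⊞⊞?
???⊞∙∙∙∙⊞⊞?
???⊞⊞⊞⊞⊞⊞⊞?
?????⊞⊞⊞⊞⊞?
???????????
???????????

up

???????????
???????????
???⊞⊞⊞⊞⊞⊞⊞?
???⊞∙∙∙∙⊞⊞?
???⊞∙⊕∙∙⊞⊞?
???∙∙⊚∙∙⊞⊞?
???⊞∙∙∙∙⊞⊞?
???⊞∙∙∙∙⊞⊞?
???⊞⊞⊞⊞⊞⊞⊞?
?????⊞⊞⊞⊞⊞?
???????????

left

???????????
???????????
????⊞⊞⊞⊞⊞⊞⊞
???⊞⊞∙∙∙∙⊞⊞
???⊞⊞∙⊕∙∙⊞⊞
???∙∙⊚∙∙∙⊞⊞
???⊞⊞∙∙∙∙⊞⊞
???⊞⊞∙∙∙∙⊞⊞
????⊞⊞⊞⊞⊞⊞⊞
??????⊞⊞⊞⊞⊞
???????????

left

???????????
???????????
?????⊞⊞⊞⊞⊞⊞
???⊞⊞⊞∙∙∙∙⊞
???⊞⊞⊞∙⊕∙∙⊞
???∙∙⊚∙∙∙∙⊞
???⊞⊞⊞∙∙∙∙⊞
???⊞⊞⊞∙∙∙∙⊞
?????⊞⊞⊞⊞⊞⊞
???????⊞⊞⊞⊞
???????????

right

???????????
???????????
????⊞⊞⊞⊞⊞⊞⊞
??⊞⊞⊞∙∙∙∙⊞⊞
??⊞⊞⊞∙⊕∙∙⊞⊞
??∙∙∙⊚∙∙∙⊞⊞
??⊞⊞⊞∙∙∙∙⊞⊞
??⊞⊞⊞∙∙∙∙⊞⊞
????⊞⊞⊞⊞⊞⊞⊞
??????⊞⊞⊞⊞⊞
???????????

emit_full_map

??⊞⊞⊞⊞⊞⊞⊞
⊞⊞⊞∙∙∙∙⊞⊞
⊞⊞⊞∙⊕∙∙⊞⊞
∙∙∙⊚∙∙∙⊞⊞
⊞⊞⊞∙∙∙∙⊞⊞
⊞⊞⊞∙∙∙∙⊞⊞
??⊞⊞⊞⊞⊞⊞⊞
????⊞⊞⊞⊞⊞

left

???????????
???????????
?????⊞⊞⊞⊞⊞⊞
???⊞⊞⊞∙∙∙∙⊞
???⊞⊞⊞∙⊕∙∙⊞
???∙∙⊚∙∙∙∙⊞
???⊞⊞⊞∙∙∙∙⊞
???⊞⊞⊞∙∙∙∙⊞
?????⊞⊞⊞⊞⊞⊞
???????⊞⊞⊞⊞
???????????

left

???????????
???????????
??????⊞⊞⊞⊞⊞
???⊞⊞⊞⊞∙∙∙∙
???⊞⊞⊞⊞∙⊕∙∙
???∙∙⊚∙∙∙∙∙
???⊞⊞⊞⊞∙∙∙∙
???⊞⊞⊞⊞∙∙∙∙
??????⊞⊞⊞⊞⊞
????????⊞⊞⊞
???????????

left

???????????
???????????
???????⊞⊞⊞⊞
???⊞⊞⊞⊞⊞∙∙∙
???⊞⊞⊞⊞⊞∙⊕∙
???∙∙⊚∙∙∙∙∙
???⊞⊞⊞⊞⊞∙∙∙
???⊞⊞⊞⊞⊞∙∙∙
???????⊞⊞⊞⊞
?????????⊞⊞
???????????

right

???????????
???????????
??????⊞⊞⊞⊞⊞
??⊞⊞⊞⊞⊞∙∙∙∙
??⊞⊞⊞⊞⊞∙⊕∙∙
??∙∙∙⊚∙∙∙∙∙
??⊞⊞⊞⊞⊞∙∙∙∙
??⊞⊞⊞⊞⊞∙∙∙∙
??????⊞⊞⊞⊞⊞
????????⊞⊞⊞
???????????

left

???????????
???????????
???????⊞⊞⊞⊞
???⊞⊞⊞⊞⊞∙∙∙
???⊞⊞⊞⊞⊞∙⊕∙
???∙∙⊚∙∙∙∙∙
???⊞⊞⊞⊞⊞∙∙∙
???⊞⊞⊞⊞⊞∙∙∙
???????⊞⊞⊞⊞
?????????⊞⊞
???????????

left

???????????
???????????
????????⊞⊞⊞
???⊞⊞⊞⊞⊞⊞∙∙
???⊞⊞⊞⊞⊞⊞∙⊕
???∙∙⊚∙∙∙∙∙
???⊞⊞⊞⊞⊞⊞∙∙
???⊞⊞⊞⊞⊞⊞∙∙
????????⊞⊞⊞
??????????⊞
???????????

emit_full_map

?????⊞⊞⊞⊞⊞⊞⊞
⊞⊞⊞⊞⊞⊞∙∙∙∙⊞⊞
⊞⊞⊞⊞⊞⊞∙⊕∙∙⊞⊞
∙∙⊚∙∙∙∙∙∙∙⊞⊞
⊞⊞⊞⊞⊞⊞∙∙∙∙⊞⊞
⊞⊞⊞⊞⊞⊞∙∙∙∙⊞⊞
?????⊞⊞⊞⊞⊞⊞⊞
???????⊞⊞⊞⊞⊞
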